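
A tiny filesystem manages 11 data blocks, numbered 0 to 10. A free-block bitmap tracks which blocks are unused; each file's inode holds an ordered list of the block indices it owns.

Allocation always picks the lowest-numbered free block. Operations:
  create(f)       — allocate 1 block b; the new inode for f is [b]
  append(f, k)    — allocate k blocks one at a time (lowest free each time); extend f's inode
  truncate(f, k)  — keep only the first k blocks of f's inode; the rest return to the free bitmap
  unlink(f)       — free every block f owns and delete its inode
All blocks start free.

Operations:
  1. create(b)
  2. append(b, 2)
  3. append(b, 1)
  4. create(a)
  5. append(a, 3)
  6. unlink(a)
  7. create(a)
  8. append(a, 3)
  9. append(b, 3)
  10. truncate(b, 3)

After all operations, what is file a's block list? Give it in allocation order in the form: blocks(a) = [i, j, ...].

create(b): bitmap=F.......... | b=[0]
append(b, 2): bitmap=FFF........ | b=[0, 1, 2]
append(b, 1): bitmap=FFFF....... | b=[0, 1, 2, 3]
create(a): bitmap=FFFFF...... | a=[4] b=[0, 1, 2, 3]
append(a, 3): bitmap=FFFFFFFF... | a=[4, 5, 6, 7] b=[0, 1, 2, 3]
unlink(a): bitmap=FFFF....... | b=[0, 1, 2, 3]
create(a): bitmap=FFFFF...... | a=[4] b=[0, 1, 2, 3]
append(a, 3): bitmap=FFFFFFFF... | a=[4, 5, 6, 7] b=[0, 1, 2, 3]
append(b, 3): bitmap=FFFFFFFFFFF | a=[4, 5, 6, 7] b=[0, 1, 2, 3, 8, 9, 10]
truncate(b, 3): bitmap=FFF.FFFF... | a=[4, 5, 6, 7] b=[0, 1, 2]

blocks(a) = [4, 5, 6, 7]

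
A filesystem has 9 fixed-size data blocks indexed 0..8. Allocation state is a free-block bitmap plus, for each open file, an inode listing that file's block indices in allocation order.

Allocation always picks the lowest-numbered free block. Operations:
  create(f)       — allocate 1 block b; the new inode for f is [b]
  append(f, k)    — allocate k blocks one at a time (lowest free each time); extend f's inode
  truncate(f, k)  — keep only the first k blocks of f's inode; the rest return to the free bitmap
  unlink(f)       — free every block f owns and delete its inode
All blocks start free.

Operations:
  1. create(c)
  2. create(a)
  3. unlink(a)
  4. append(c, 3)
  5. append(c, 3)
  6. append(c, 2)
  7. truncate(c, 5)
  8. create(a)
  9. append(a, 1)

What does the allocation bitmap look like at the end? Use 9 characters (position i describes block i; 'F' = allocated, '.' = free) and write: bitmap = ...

[1] create(c) — c=0 (map F........)
[2] create(a) — a=1 c=0 (map FF.......)
[3] unlink(a) — c=0 (map F........)
[4] append(c, 3) — c=0,1,2,3 (map FFFF.....)
[5] append(c, 3) — c=0,1,2,3,4,5,6 (map FFFFFFF..)
[6] append(c, 2) — c=0,1,2,3,4,5,6,7,8 (map FFFFFFFFF)
[7] truncate(c, 5) — c=0,1,2,3,4 (map FFFFF....)
[8] create(a) — a=5 c=0,1,2,3,4 (map FFFFFF...)
[9] append(a, 1) — a=5,6 c=0,1,2,3,4 (map FFFFFFF..)

bitmap = FFFFFFF..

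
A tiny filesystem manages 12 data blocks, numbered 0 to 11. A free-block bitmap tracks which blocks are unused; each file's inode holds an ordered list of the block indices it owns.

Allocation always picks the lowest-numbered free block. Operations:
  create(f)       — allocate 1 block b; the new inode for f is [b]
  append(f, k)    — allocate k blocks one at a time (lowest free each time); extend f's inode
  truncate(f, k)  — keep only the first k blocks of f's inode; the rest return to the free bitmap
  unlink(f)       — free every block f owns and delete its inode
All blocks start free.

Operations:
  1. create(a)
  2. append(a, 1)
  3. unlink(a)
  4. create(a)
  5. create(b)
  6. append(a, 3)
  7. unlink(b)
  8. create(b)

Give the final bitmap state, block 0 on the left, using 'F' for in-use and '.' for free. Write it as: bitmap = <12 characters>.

bitmap = FFFFF.......

  1. create(a)  ⇒  F...........  {a→[0]}
  2. append(a, 1)  ⇒  FF..........  {a→[0, 1]}
  3. unlink(a)  ⇒  ............  {}
  4. create(a)  ⇒  F...........  {a→[0]}
  5. create(b)  ⇒  FF..........  {a→[0]; b→[1]}
  6. append(a, 3)  ⇒  FFFFF.......  {a→[0, 2, 3, 4]; b→[1]}
  7. unlink(b)  ⇒  F.FFF.......  {a→[0, 2, 3, 4]}
  8. create(b)  ⇒  FFFFF.......  {a→[0, 2, 3, 4]; b→[1]}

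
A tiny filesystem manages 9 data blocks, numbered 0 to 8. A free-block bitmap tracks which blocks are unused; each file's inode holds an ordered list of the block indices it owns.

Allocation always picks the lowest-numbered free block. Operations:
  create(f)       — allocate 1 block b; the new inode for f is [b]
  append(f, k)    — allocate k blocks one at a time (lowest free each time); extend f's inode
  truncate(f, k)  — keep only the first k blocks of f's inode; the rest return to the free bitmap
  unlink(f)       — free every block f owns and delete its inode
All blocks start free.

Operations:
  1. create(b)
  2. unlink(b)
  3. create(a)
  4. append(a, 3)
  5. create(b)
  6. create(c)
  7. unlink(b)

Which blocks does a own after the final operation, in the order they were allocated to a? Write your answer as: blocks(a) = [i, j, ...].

[1] create(b) — b=0 (map F........)
[2] unlink(b) —  (map .........)
[3] create(a) — a=0 (map F........)
[4] append(a, 3) — a=0,1,2,3 (map FFFF.....)
[5] create(b) — a=0,1,2,3 b=4 (map FFFFF....)
[6] create(c) — a=0,1,2,3 b=4 c=5 (map FFFFFF...)
[7] unlink(b) — a=0,1,2,3 c=5 (map FFFF.F...)

blocks(a) = [0, 1, 2, 3]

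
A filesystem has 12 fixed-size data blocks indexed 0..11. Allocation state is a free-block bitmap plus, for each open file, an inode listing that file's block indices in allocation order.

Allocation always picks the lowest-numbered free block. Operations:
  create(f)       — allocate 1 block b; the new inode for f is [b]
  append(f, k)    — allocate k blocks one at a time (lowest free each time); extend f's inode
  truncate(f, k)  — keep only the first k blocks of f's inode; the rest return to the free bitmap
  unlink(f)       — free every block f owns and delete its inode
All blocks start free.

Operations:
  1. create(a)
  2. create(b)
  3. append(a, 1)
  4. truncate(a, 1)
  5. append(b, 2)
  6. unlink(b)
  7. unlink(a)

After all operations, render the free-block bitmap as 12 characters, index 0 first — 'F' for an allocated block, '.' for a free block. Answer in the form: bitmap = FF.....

create(a): bitmap=F........... | a=[0]
create(b): bitmap=FF.......... | a=[0] b=[1]
append(a, 1): bitmap=FFF......... | a=[0, 2] b=[1]
truncate(a, 1): bitmap=FF.......... | a=[0] b=[1]
append(b, 2): bitmap=FFFF........ | a=[0] b=[1, 2, 3]
unlink(b): bitmap=F........... | a=[0]
unlink(a): bitmap=............ | 

bitmap = ............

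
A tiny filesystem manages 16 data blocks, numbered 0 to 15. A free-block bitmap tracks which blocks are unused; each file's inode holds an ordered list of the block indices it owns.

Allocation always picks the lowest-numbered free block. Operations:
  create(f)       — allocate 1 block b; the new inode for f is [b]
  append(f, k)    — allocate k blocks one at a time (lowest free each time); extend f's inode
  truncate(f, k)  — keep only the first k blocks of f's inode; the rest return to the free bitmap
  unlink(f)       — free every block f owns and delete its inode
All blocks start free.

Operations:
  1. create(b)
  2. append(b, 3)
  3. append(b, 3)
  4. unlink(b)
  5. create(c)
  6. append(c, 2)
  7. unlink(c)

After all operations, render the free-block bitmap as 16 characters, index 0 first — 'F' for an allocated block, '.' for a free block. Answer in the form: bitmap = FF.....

create(b): bitmap=F............... | b=[0]
append(b, 3): bitmap=FFFF............ | b=[0, 1, 2, 3]
append(b, 3): bitmap=FFFFFFF......... | b=[0, 1, 2, 3, 4, 5, 6]
unlink(b): bitmap=................ | 
create(c): bitmap=F............... | c=[0]
append(c, 2): bitmap=FFF............. | c=[0, 1, 2]
unlink(c): bitmap=................ | 

bitmap = ................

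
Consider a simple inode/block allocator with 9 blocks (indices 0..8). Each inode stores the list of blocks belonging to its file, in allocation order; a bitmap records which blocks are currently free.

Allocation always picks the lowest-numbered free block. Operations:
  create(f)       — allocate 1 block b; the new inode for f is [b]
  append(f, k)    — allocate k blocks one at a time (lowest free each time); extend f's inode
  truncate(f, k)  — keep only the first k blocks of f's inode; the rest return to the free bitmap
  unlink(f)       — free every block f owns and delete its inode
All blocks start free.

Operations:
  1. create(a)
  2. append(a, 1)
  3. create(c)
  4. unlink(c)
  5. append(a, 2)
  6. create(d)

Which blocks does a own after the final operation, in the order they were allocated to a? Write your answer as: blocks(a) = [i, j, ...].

blocks(a) = [0, 1, 2, 3]

[1] create(a) — a=0 (map F........)
[2] append(a, 1) — a=0,1 (map FF.......)
[3] create(c) — a=0,1 c=2 (map FFF......)
[4] unlink(c) — a=0,1 (map FF.......)
[5] append(a, 2) — a=0,1,2,3 (map FFFF.....)
[6] create(d) — a=0,1,2,3 d=4 (map FFFFF....)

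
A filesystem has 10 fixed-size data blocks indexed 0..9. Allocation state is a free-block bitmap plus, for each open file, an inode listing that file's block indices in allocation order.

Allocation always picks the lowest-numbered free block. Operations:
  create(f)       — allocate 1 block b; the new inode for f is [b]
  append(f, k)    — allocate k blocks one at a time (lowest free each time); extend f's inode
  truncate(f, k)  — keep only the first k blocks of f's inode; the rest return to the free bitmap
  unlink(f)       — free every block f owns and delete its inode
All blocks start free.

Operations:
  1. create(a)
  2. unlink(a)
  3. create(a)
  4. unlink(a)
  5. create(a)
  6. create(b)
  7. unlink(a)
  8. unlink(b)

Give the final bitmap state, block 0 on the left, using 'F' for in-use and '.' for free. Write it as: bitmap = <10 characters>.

bitmap = ..........

[1] create(a) — a=0 (map F.........)
[2] unlink(a) —  (map ..........)
[3] create(a) — a=0 (map F.........)
[4] unlink(a) —  (map ..........)
[5] create(a) — a=0 (map F.........)
[6] create(b) — a=0 b=1 (map FF........)
[7] unlink(a) — b=1 (map .F........)
[8] unlink(b) —  (map ..........)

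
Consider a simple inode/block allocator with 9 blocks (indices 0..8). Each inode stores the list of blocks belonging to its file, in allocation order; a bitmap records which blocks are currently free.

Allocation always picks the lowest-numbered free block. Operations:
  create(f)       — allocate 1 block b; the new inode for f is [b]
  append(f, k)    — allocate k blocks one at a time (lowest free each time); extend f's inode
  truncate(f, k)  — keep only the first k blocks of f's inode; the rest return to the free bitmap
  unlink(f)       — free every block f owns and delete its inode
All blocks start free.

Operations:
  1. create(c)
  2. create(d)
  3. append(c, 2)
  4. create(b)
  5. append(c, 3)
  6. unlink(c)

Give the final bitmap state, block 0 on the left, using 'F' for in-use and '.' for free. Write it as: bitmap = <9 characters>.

bitmap = .F..F....

create(c): bitmap=F........ | c=[0]
create(d): bitmap=FF....... | c=[0] d=[1]
append(c, 2): bitmap=FFFF..... | c=[0, 2, 3] d=[1]
create(b): bitmap=FFFFF.... | b=[4] c=[0, 2, 3] d=[1]
append(c, 3): bitmap=FFFFFFFF. | b=[4] c=[0, 2, 3, 5, 6, 7] d=[1]
unlink(c): bitmap=.F..F.... | b=[4] d=[1]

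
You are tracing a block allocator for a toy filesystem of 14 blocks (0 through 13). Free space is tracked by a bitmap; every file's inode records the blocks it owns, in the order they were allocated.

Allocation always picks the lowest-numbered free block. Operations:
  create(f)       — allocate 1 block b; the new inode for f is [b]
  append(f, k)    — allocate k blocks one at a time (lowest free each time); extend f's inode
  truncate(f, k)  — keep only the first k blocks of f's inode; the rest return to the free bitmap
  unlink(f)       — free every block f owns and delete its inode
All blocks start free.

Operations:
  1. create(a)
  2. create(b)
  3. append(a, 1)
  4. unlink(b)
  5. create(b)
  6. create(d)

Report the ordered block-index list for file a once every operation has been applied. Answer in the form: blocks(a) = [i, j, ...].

create(a): bitmap=F............. | a=[0]
create(b): bitmap=FF............ | a=[0] b=[1]
append(a, 1): bitmap=FFF........... | a=[0, 2] b=[1]
unlink(b): bitmap=F.F........... | a=[0, 2]
create(b): bitmap=FFF........... | a=[0, 2] b=[1]
create(d): bitmap=FFFF.......... | a=[0, 2] b=[1] d=[3]

blocks(a) = [0, 2]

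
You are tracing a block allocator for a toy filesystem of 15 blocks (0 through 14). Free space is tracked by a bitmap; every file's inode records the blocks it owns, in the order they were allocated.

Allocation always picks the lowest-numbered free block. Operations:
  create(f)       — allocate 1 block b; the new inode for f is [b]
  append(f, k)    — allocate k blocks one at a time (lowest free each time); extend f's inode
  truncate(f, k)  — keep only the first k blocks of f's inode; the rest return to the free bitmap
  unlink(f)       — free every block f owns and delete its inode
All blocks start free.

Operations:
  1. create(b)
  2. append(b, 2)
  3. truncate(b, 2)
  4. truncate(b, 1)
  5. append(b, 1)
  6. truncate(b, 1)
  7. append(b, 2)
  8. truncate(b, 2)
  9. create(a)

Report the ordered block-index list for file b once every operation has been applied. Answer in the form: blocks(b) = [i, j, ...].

blocks(b) = [0, 1]

create(b): bitmap=F.............. | b=[0]
append(b, 2): bitmap=FFF............ | b=[0, 1, 2]
truncate(b, 2): bitmap=FF............. | b=[0, 1]
truncate(b, 1): bitmap=F.............. | b=[0]
append(b, 1): bitmap=FF............. | b=[0, 1]
truncate(b, 1): bitmap=F.............. | b=[0]
append(b, 2): bitmap=FFF............ | b=[0, 1, 2]
truncate(b, 2): bitmap=FF............. | b=[0, 1]
create(a): bitmap=FFF............ | a=[2] b=[0, 1]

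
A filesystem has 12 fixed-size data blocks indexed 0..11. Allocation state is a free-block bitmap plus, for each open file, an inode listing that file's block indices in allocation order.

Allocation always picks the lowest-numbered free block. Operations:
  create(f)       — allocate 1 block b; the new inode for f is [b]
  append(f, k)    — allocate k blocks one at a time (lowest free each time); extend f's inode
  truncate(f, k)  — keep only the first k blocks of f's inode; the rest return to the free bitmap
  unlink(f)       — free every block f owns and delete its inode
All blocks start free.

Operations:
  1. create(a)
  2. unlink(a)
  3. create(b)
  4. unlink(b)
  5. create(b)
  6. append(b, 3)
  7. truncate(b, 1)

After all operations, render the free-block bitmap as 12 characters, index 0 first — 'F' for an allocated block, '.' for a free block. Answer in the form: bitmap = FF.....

create(a): bitmap=F........... | a=[0]
unlink(a): bitmap=............ | 
create(b): bitmap=F........... | b=[0]
unlink(b): bitmap=............ | 
create(b): bitmap=F........... | b=[0]
append(b, 3): bitmap=FFFF........ | b=[0, 1, 2, 3]
truncate(b, 1): bitmap=F........... | b=[0]

bitmap = F...........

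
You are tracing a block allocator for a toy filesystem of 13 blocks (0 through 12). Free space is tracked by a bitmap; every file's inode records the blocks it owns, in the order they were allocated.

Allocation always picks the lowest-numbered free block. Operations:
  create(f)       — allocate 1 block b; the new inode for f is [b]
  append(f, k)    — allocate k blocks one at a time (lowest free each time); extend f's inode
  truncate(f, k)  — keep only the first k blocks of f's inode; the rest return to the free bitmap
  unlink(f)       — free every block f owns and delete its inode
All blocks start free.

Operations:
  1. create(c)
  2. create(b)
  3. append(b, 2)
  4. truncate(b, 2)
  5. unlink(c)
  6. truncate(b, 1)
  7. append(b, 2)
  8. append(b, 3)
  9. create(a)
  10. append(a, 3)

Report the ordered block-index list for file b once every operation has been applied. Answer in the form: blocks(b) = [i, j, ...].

after create(c) → c:[0]  free=[F............]
after create(b) → b:[1], c:[0]  free=[FF...........]
after append(b, 2) → b:[1, 2, 3], c:[0]  free=[FFFF.........]
after truncate(b, 2) → b:[1, 2], c:[0]  free=[FFF..........]
after unlink(c) → b:[1, 2]  free=[.FF..........]
after truncate(b, 1) → b:[1]  free=[.F...........]
after append(b, 2) → b:[1, 0, 2]  free=[FFF..........]
after append(b, 3) → b:[1, 0, 2, 3, 4, 5]  free=[FFFFFF.......]
after create(a) → a:[6], b:[1, 0, 2, 3, 4, 5]  free=[FFFFFFF......]
after append(a, 3) → a:[6, 7, 8, 9], b:[1, 0, 2, 3, 4, 5]  free=[FFFFFFFFFF...]

blocks(b) = [1, 0, 2, 3, 4, 5]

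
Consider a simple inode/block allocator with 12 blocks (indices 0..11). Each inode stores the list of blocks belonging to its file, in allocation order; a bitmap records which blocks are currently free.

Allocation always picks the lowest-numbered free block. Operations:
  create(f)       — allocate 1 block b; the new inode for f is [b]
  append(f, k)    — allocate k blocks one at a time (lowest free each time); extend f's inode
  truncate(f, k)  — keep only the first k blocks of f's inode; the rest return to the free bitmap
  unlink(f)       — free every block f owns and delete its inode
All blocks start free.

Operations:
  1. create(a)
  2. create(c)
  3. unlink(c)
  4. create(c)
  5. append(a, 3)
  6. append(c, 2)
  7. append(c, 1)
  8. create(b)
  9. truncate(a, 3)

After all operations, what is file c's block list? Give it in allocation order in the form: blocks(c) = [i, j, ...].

blocks(c) = [1, 5, 6, 7]

create(a): bitmap=F........... | a=[0]
create(c): bitmap=FF.......... | a=[0] c=[1]
unlink(c): bitmap=F........... | a=[0]
create(c): bitmap=FF.......... | a=[0] c=[1]
append(a, 3): bitmap=FFFFF....... | a=[0, 2, 3, 4] c=[1]
append(c, 2): bitmap=FFFFFFF..... | a=[0, 2, 3, 4] c=[1, 5, 6]
append(c, 1): bitmap=FFFFFFFF.... | a=[0, 2, 3, 4] c=[1, 5, 6, 7]
create(b): bitmap=FFFFFFFFF... | a=[0, 2, 3, 4] b=[8] c=[1, 5, 6, 7]
truncate(a, 3): bitmap=FFFF.FFFF... | a=[0, 2, 3] b=[8] c=[1, 5, 6, 7]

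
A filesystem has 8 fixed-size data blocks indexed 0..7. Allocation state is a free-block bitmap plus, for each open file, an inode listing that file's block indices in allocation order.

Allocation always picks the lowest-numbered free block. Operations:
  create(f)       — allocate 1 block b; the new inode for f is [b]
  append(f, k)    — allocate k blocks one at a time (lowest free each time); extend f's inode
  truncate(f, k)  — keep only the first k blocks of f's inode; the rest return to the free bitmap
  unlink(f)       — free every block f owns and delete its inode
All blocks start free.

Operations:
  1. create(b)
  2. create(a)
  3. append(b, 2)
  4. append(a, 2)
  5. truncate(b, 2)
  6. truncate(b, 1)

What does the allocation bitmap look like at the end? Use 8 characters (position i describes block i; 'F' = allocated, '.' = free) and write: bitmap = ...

bitmap = FF..FF..

[1] create(b) — b=0 (map F.......)
[2] create(a) — a=1 b=0 (map FF......)
[3] append(b, 2) — a=1 b=0,2,3 (map FFFF....)
[4] append(a, 2) — a=1,4,5 b=0,2,3 (map FFFFFF..)
[5] truncate(b, 2) — a=1,4,5 b=0,2 (map FFF.FF..)
[6] truncate(b, 1) — a=1,4,5 b=0 (map FF..FF..)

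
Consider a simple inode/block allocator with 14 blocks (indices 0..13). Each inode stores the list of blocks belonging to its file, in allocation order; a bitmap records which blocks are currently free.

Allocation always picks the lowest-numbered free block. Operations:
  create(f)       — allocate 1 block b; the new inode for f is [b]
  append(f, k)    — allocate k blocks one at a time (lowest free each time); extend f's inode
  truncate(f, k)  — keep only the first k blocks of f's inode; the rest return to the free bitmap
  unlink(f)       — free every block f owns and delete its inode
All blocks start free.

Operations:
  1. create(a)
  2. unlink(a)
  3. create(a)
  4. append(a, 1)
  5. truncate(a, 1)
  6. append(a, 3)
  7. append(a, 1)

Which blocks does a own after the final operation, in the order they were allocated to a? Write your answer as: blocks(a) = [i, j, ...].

[1] create(a) — a=0 (map F.............)
[2] unlink(a) —  (map ..............)
[3] create(a) — a=0 (map F.............)
[4] append(a, 1) — a=0,1 (map FF............)
[5] truncate(a, 1) — a=0 (map F.............)
[6] append(a, 3) — a=0,1,2,3 (map FFFF..........)
[7] append(a, 1) — a=0,1,2,3,4 (map FFFFF.........)

blocks(a) = [0, 1, 2, 3, 4]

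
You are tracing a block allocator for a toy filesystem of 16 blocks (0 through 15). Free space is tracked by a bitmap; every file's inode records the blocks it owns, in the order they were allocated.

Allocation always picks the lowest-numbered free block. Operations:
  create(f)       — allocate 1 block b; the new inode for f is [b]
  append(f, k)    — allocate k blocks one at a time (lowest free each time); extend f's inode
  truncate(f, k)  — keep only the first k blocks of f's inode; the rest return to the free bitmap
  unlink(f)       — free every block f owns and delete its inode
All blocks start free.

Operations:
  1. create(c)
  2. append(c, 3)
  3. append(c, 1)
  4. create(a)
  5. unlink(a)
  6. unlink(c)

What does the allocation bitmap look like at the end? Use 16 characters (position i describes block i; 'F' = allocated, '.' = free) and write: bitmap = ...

after create(c) → c:[0]  free=[F...............]
after append(c, 3) → c:[0, 1, 2, 3]  free=[FFFF............]
after append(c, 1) → c:[0, 1, 2, 3, 4]  free=[FFFFF...........]
after create(a) → a:[5], c:[0, 1, 2, 3, 4]  free=[FFFFFF..........]
after unlink(a) → c:[0, 1, 2, 3, 4]  free=[FFFFF...........]
after unlink(c) →   free=[................]

bitmap = ................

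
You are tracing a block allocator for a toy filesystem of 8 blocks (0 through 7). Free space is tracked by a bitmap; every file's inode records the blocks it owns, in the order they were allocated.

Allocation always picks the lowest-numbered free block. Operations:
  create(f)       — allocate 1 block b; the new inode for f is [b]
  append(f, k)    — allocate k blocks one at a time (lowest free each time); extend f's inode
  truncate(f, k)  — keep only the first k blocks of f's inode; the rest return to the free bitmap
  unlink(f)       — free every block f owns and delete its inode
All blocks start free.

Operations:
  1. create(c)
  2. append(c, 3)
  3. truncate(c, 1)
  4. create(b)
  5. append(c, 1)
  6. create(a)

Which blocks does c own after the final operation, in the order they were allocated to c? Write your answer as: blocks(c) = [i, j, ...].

after create(c) → c:[0]  free=[F.......]
after append(c, 3) → c:[0, 1, 2, 3]  free=[FFFF....]
after truncate(c, 1) → c:[0]  free=[F.......]
after create(b) → b:[1], c:[0]  free=[FF......]
after append(c, 1) → b:[1], c:[0, 2]  free=[FFF.....]
after create(a) → a:[3], b:[1], c:[0, 2]  free=[FFFF....]

blocks(c) = [0, 2]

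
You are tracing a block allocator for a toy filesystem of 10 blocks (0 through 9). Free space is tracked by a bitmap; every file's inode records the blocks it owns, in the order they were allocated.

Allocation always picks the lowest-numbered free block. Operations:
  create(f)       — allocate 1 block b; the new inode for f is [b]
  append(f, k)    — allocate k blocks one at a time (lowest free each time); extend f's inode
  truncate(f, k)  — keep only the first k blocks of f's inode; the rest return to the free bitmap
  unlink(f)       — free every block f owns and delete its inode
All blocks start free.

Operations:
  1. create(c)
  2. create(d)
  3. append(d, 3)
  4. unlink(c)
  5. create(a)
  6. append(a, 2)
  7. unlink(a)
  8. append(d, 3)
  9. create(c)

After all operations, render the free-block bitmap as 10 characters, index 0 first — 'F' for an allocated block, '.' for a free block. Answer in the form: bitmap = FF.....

after create(c) → c:[0]  free=[F.........]
after create(d) → c:[0], d:[1]  free=[FF........]
after append(d, 3) → c:[0], d:[1, 2, 3, 4]  free=[FFFFF.....]
after unlink(c) → d:[1, 2, 3, 4]  free=[.FFFF.....]
after create(a) → a:[0], d:[1, 2, 3, 4]  free=[FFFFF.....]
after append(a, 2) → a:[0, 5, 6], d:[1, 2, 3, 4]  free=[FFFFFFF...]
after unlink(a) → d:[1, 2, 3, 4]  free=[.FFFF.....]
after append(d, 3) → d:[1, 2, 3, 4, 0, 5, 6]  free=[FFFFFFF...]
after create(c) → c:[7], d:[1, 2, 3, 4, 0, 5, 6]  free=[FFFFFFFF..]

bitmap = FFFFFFFF..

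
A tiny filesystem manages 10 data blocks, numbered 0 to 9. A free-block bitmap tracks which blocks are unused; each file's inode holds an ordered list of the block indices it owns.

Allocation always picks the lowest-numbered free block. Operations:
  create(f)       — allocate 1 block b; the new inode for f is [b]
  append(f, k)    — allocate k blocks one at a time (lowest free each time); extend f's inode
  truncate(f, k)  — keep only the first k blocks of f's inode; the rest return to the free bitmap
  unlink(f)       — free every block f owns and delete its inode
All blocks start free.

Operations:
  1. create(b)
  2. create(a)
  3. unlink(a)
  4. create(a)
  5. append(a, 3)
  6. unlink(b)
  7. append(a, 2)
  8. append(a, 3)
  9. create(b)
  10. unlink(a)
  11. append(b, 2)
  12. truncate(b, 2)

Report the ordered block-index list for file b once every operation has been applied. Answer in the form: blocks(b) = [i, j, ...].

blocks(b) = [9, 0]

after create(b) → b:[0]  free=[F.........]
after create(a) → a:[1], b:[0]  free=[FF........]
after unlink(a) → b:[0]  free=[F.........]
after create(a) → a:[1], b:[0]  free=[FF........]
after append(a, 3) → a:[1, 2, 3, 4], b:[0]  free=[FFFFF.....]
after unlink(b) → a:[1, 2, 3, 4]  free=[.FFFF.....]
after append(a, 2) → a:[1, 2, 3, 4, 0, 5]  free=[FFFFFF....]
after append(a, 3) → a:[1, 2, 3, 4, 0, 5, 6, 7, 8]  free=[FFFFFFFFF.]
after create(b) → a:[1, 2, 3, 4, 0, 5, 6, 7, 8], b:[9]  free=[FFFFFFFFFF]
after unlink(a) → b:[9]  free=[.........F]
after append(b, 2) → b:[9, 0, 1]  free=[FF.......F]
after truncate(b, 2) → b:[9, 0]  free=[F........F]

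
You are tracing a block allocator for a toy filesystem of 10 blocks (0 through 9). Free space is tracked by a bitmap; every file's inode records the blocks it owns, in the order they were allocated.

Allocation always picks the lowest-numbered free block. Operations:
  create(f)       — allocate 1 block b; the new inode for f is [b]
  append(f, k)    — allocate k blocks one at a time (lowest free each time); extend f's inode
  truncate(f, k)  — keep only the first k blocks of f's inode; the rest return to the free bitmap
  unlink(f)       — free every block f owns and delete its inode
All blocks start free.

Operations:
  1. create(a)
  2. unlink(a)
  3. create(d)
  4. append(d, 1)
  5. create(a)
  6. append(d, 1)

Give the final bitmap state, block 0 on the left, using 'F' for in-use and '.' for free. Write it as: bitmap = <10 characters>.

after create(a) → a:[0]  free=[F.........]
after unlink(a) →   free=[..........]
after create(d) → d:[0]  free=[F.........]
after append(d, 1) → d:[0, 1]  free=[FF........]
after create(a) → a:[2], d:[0, 1]  free=[FFF.......]
after append(d, 1) → a:[2], d:[0, 1, 3]  free=[FFFF......]

bitmap = FFFF......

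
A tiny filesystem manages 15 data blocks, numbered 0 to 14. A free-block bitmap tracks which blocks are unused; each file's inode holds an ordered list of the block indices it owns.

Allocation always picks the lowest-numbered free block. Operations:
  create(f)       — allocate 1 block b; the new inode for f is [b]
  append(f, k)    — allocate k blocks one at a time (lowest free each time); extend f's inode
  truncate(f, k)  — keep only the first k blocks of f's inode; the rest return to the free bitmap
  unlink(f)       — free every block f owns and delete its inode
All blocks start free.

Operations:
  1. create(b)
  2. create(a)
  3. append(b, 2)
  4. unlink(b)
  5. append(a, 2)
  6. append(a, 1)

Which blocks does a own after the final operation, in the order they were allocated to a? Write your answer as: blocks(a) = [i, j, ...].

blocks(a) = [1, 0, 2, 3]

create(b): bitmap=F.............. | b=[0]
create(a): bitmap=FF............. | a=[1] b=[0]
append(b, 2): bitmap=FFFF........... | a=[1] b=[0, 2, 3]
unlink(b): bitmap=.F............. | a=[1]
append(a, 2): bitmap=FFF............ | a=[1, 0, 2]
append(a, 1): bitmap=FFFF........... | a=[1, 0, 2, 3]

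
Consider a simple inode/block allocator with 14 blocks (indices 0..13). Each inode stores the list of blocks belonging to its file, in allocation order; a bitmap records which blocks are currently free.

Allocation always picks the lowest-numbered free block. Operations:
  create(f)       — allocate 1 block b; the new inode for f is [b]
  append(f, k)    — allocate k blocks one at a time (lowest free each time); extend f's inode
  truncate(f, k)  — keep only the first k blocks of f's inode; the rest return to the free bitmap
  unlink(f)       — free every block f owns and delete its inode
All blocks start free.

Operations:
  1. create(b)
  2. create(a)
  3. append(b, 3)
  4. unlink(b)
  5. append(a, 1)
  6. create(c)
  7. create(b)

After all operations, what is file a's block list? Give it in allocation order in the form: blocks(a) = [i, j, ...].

[1] create(b) — b=0 (map F.............)
[2] create(a) — a=1 b=0 (map FF............)
[3] append(b, 3) — a=1 b=0,2,3,4 (map FFFFF.........)
[4] unlink(b) — a=1 (map .F............)
[5] append(a, 1) — a=1,0 (map FF............)
[6] create(c) — a=1,0 c=2 (map FFF...........)
[7] create(b) — a=1,0 b=3 c=2 (map FFFF..........)

blocks(a) = [1, 0]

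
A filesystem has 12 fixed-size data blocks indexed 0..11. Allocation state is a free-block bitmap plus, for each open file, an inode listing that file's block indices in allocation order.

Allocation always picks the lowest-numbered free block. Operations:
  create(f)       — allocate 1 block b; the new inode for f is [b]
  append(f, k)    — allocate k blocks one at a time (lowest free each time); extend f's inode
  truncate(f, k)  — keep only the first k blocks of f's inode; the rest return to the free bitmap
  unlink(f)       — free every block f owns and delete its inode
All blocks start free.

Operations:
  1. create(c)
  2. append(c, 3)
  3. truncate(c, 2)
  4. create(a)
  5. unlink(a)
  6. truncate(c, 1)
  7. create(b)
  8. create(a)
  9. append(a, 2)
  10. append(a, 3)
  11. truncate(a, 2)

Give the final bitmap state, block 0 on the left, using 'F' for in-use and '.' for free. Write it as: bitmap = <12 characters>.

  1. create(c)  ⇒  F...........  {c→[0]}
  2. append(c, 3)  ⇒  FFFF........  {c→[0, 1, 2, 3]}
  3. truncate(c, 2)  ⇒  FF..........  {c→[0, 1]}
  4. create(a)  ⇒  FFF.........  {a→[2]; c→[0, 1]}
  5. unlink(a)  ⇒  FF..........  {c→[0, 1]}
  6. truncate(c, 1)  ⇒  F...........  {c→[0]}
  7. create(b)  ⇒  FF..........  {b→[1]; c→[0]}
  8. create(a)  ⇒  FFF.........  {a→[2]; b→[1]; c→[0]}
  9. append(a, 2)  ⇒  FFFFF.......  {a→[2, 3, 4]; b→[1]; c→[0]}
  10. append(a, 3)  ⇒  FFFFFFFF....  {a→[2, 3, 4, 5, 6, 7]; b→[1]; c→[0]}
  11. truncate(a, 2)  ⇒  FFFF........  {a→[2, 3]; b→[1]; c→[0]}

bitmap = FFFF........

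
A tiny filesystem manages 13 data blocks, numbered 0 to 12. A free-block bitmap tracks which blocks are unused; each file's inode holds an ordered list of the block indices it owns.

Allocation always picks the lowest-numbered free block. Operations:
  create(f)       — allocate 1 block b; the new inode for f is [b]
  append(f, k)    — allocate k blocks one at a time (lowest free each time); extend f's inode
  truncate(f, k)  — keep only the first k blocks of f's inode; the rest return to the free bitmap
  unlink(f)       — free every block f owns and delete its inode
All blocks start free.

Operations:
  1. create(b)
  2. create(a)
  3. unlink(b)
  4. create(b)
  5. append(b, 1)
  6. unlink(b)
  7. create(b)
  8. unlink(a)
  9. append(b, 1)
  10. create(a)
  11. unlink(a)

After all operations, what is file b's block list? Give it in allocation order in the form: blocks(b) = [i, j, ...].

blocks(b) = [0, 1]

[1] create(b) — b=0 (map F............)
[2] create(a) — a=1 b=0 (map FF...........)
[3] unlink(b) — a=1 (map .F...........)
[4] create(b) — a=1 b=0 (map FF...........)
[5] append(b, 1) — a=1 b=0,2 (map FFF..........)
[6] unlink(b) — a=1 (map .F...........)
[7] create(b) — a=1 b=0 (map FF...........)
[8] unlink(a) — b=0 (map F............)
[9] append(b, 1) — b=0,1 (map FF...........)
[10] create(a) — a=2 b=0,1 (map FFF..........)
[11] unlink(a) — b=0,1 (map FF...........)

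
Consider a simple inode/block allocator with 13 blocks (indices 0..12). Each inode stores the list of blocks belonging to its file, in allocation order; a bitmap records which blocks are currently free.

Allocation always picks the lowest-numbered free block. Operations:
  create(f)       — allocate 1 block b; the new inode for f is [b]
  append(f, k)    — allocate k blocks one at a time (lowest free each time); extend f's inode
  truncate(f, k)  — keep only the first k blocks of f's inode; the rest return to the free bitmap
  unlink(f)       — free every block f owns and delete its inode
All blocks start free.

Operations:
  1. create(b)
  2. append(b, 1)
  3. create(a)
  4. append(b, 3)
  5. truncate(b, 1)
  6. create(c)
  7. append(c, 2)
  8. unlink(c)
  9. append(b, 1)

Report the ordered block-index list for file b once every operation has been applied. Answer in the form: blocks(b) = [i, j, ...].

create(b): bitmap=F............ | b=[0]
append(b, 1): bitmap=FF........... | b=[0, 1]
create(a): bitmap=FFF.......... | a=[2] b=[0, 1]
append(b, 3): bitmap=FFFFFF....... | a=[2] b=[0, 1, 3, 4, 5]
truncate(b, 1): bitmap=F.F.......... | a=[2] b=[0]
create(c): bitmap=FFF.......... | a=[2] b=[0] c=[1]
append(c, 2): bitmap=FFFFF........ | a=[2] b=[0] c=[1, 3, 4]
unlink(c): bitmap=F.F.......... | a=[2] b=[0]
append(b, 1): bitmap=FFF.......... | a=[2] b=[0, 1]

blocks(b) = [0, 1]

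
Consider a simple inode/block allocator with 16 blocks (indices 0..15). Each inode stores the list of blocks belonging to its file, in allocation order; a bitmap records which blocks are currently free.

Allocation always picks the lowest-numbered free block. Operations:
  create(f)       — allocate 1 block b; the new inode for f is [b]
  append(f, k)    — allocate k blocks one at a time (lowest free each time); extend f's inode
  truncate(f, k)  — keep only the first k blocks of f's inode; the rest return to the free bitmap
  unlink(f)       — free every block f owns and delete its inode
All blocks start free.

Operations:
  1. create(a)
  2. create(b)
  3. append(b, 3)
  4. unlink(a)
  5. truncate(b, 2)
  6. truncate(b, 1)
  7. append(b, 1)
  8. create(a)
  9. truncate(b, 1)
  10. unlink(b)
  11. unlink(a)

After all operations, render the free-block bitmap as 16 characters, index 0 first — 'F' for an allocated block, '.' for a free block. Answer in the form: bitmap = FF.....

bitmap = ................

  1. create(a)  ⇒  F...............  {a→[0]}
  2. create(b)  ⇒  FF..............  {a→[0]; b→[1]}
  3. append(b, 3)  ⇒  FFFFF...........  {a→[0]; b→[1, 2, 3, 4]}
  4. unlink(a)  ⇒  .FFFF...........  {b→[1, 2, 3, 4]}
  5. truncate(b, 2)  ⇒  .FF.............  {b→[1, 2]}
  6. truncate(b, 1)  ⇒  .F..............  {b→[1]}
  7. append(b, 1)  ⇒  FF..............  {b→[1, 0]}
  8. create(a)  ⇒  FFF.............  {a→[2]; b→[1, 0]}
  9. truncate(b, 1)  ⇒  .FF.............  {a→[2]; b→[1]}
  10. unlink(b)  ⇒  ..F.............  {a→[2]}
  11. unlink(a)  ⇒  ................  {}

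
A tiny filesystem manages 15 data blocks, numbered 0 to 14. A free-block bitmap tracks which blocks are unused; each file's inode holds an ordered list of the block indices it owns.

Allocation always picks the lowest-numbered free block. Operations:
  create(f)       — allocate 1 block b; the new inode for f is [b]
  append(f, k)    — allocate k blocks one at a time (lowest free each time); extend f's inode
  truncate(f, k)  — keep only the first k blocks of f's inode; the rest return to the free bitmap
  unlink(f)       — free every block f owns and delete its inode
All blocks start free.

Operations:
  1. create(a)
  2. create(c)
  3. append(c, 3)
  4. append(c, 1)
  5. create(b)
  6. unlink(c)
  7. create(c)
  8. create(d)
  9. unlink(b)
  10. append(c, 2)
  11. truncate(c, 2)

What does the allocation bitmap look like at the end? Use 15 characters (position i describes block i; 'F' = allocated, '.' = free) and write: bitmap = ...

create(a): bitmap=F.............. | a=[0]
create(c): bitmap=FF............. | a=[0] c=[1]
append(c, 3): bitmap=FFFFF.......... | a=[0] c=[1, 2, 3, 4]
append(c, 1): bitmap=FFFFFF......... | a=[0] c=[1, 2, 3, 4, 5]
create(b): bitmap=FFFFFFF........ | a=[0] b=[6] c=[1, 2, 3, 4, 5]
unlink(c): bitmap=F.....F........ | a=[0] b=[6]
create(c): bitmap=FF....F........ | a=[0] b=[6] c=[1]
create(d): bitmap=FFF...F........ | a=[0] b=[6] c=[1] d=[2]
unlink(b): bitmap=FFF............ | a=[0] c=[1] d=[2]
append(c, 2): bitmap=FFFFF.......... | a=[0] c=[1, 3, 4] d=[2]
truncate(c, 2): bitmap=FFFF........... | a=[0] c=[1, 3] d=[2]

bitmap = FFFF...........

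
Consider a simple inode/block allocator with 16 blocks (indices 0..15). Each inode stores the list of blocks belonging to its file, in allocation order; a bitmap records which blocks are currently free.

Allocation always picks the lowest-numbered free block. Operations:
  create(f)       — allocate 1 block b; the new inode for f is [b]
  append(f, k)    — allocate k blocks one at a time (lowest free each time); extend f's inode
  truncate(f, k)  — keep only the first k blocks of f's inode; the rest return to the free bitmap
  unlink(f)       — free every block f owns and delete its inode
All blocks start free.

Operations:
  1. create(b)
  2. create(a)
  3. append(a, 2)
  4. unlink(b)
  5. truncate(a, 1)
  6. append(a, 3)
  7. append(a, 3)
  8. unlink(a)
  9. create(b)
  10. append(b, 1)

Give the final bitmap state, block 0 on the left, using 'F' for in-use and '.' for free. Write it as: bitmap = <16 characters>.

bitmap = FF..............

after create(b) → b:[0]  free=[F...............]
after create(a) → a:[1], b:[0]  free=[FF..............]
after append(a, 2) → a:[1, 2, 3], b:[0]  free=[FFFF............]
after unlink(b) → a:[1, 2, 3]  free=[.FFF............]
after truncate(a, 1) → a:[1]  free=[.F..............]
after append(a, 3) → a:[1, 0, 2, 3]  free=[FFFF............]
after append(a, 3) → a:[1, 0, 2, 3, 4, 5, 6]  free=[FFFFFFF.........]
after unlink(a) →   free=[................]
after create(b) → b:[0]  free=[F...............]
after append(b, 1) → b:[0, 1]  free=[FF..............]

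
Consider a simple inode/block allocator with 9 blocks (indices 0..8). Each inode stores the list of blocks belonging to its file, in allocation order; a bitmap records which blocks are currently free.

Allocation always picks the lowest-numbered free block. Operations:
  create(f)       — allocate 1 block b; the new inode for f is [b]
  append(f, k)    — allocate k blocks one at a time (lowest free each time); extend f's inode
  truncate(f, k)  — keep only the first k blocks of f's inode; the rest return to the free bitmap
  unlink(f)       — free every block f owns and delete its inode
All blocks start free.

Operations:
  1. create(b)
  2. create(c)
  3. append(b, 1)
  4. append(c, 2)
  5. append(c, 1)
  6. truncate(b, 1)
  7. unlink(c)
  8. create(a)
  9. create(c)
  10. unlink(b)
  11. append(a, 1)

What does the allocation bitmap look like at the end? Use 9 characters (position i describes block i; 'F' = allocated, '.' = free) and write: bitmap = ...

create(b): bitmap=F........ | b=[0]
create(c): bitmap=FF....... | b=[0] c=[1]
append(b, 1): bitmap=FFF...... | b=[0, 2] c=[1]
append(c, 2): bitmap=FFFFF.... | b=[0, 2] c=[1, 3, 4]
append(c, 1): bitmap=FFFFFF... | b=[0, 2] c=[1, 3, 4, 5]
truncate(b, 1): bitmap=FF.FFF... | b=[0] c=[1, 3, 4, 5]
unlink(c): bitmap=F........ | b=[0]
create(a): bitmap=FF....... | a=[1] b=[0]
create(c): bitmap=FFF...... | a=[1] b=[0] c=[2]
unlink(b): bitmap=.FF...... | a=[1] c=[2]
append(a, 1): bitmap=FFF...... | a=[1, 0] c=[2]

bitmap = FFF......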